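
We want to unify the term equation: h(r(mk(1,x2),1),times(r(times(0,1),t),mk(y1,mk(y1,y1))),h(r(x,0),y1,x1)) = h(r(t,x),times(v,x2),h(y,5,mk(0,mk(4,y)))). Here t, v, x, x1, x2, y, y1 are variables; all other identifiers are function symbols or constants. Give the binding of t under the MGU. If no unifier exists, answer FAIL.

Decompose h/3: r(mk(1,x2),1) = r(t,x),  times(r(times(0,1),t),mk(y1,mk(y1,y1))) = times(v,x2),  h(r(x,0),y1,x1) = h(y,5,mk(0,mk(4,y))).
Decompose r/2: mk(1,x2) = t,  1 = x.
Bind t := mk(1,x2); substituting into the one remaining equation that mentions t gives: times(r(times(0,1),mk(1,x2)),mk(y1,mk(y1,y1))) = times(v,x2).
Bind x := 1; substituting into the one remaining equation that mentions x gives: h(r(1,0),y1,x1) = h(y,5,mk(0,mk(4,y))).
Decompose times/2: r(times(0,1),mk(1,x2)) = v,  mk(y1,mk(y1,y1)) = x2.
Bind v := r(times(0,1),mk(1,x2)); no other remaining equation mentions v.
Bind x2 := mk(y1,mk(y1,y1)); no other remaining equation mentions x2. Substituting into the earlier bindings gives t := mk(1,mk(y1,mk(y1,y1))), v := r(times(0,1),mk(1,mk(y1,mk(y1,y1)))).
Decompose h/3: r(1,0) = y,  y1 = 5,  x1 = mk(0,mk(4,y)).
Bind y := r(1,0); substituting into the one remaining equation that mentions y gives: x1 = mk(0,mk(4,r(1,0))).
Bind y1 := 5; no other remaining equation mentions y1. Substituting into the earlier bindings gives t := mk(1,mk(5,mk(5,5))), v := r(times(0,1),mk(1,mk(5,mk(5,5)))), x2 := mk(5,mk(5,5)).
Bind x1 := mk(0,mk(4,r(1,0))).
MGU = { t -> mk(1,mk(5,mk(5,5))), x -> 1, v -> r(times(0,1),mk(1,mk(5,mk(5,5)))), x2 -> mk(5,mk(5,5)), y -> r(1,0), y1 -> 5, x1 -> mk(0,mk(4,r(1,0))) }, so t -> mk(1,mk(5,mk(5,5))).

mk(1,mk(5,mk(5,5)))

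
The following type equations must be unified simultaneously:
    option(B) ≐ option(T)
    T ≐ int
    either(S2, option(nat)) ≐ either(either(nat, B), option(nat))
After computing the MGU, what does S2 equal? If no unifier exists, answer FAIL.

either(nat, int)

Decompose option/1: B ≐ T.
Bind B := T; substituting into the one remaining equation that mentions B gives: either(S2, option(nat)) ≐ either(either(nat, T), option(nat)).
Bind T := int; substituting into the remaining equation gives: either(S2, option(nat)) ≐ either(either(nat, int), option(nat)). Substituting into the earlier binding gives B := int.
Decompose either/2: S2 ≐ either(nat, int),  option(nat) ≐ option(nat).
Bind S2 := either(nat, int); no other remaining equation mentions S2.
Delete trivial equation option(nat) ≐ option(nat).
MGU = { B -> int, T -> int, S2 -> either(nat, int) }, so S2 -> either(nat, int).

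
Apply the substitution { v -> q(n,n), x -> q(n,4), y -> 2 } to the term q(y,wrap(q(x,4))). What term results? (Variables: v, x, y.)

Replace each occurrence of x with q(n,4).
Replace each occurrence of y with 2.
Result: q(2,wrap(q(q(n,4),4))).

q(2,wrap(q(q(n,4),4)))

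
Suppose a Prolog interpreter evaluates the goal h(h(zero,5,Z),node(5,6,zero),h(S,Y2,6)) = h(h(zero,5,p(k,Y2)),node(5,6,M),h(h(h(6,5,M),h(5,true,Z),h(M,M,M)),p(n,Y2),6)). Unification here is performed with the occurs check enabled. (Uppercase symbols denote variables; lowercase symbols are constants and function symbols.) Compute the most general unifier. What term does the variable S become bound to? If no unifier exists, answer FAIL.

FAIL

Decompose h/3: h(zero,5,Z) = h(zero,5,p(k,Y2)),  node(5,6,zero) = node(5,6,M),  h(S,Y2,6) = h(h(h(6,5,M),h(5,true,Z),h(M,M,M)),p(n,Y2),6).
Decompose h/3: zero = zero,  5 = 5,  Z = p(k,Y2).
Delete trivial equation zero = zero.
Delete trivial equation 5 = 5.
Bind Z := p(k,Y2); substituting into the one remaining equation that mentions Z gives: h(S,Y2,6) = h(h(h(6,5,M),h(5,true,p(k,Y2)),h(M,M,M)),p(n,Y2),6).
Decompose node/3: 5 = 5,  6 = 6,  zero = M.
Delete trivial equation 5 = 5.
Delete trivial equation 6 = 6.
Bind M := zero; substituting into the remaining equation gives: h(S,Y2,6) = h(h(h(6,5,zero),h(5,true,p(k,Y2)),h(zero,zero,zero)),p(n,Y2),6).
Decompose h/3: S = h(h(6,5,zero),h(5,true,p(k,Y2)),h(zero,zero,zero)),  Y2 = p(n,Y2),  6 = 6.
Bind S := h(h(6,5,zero),h(5,true,p(k,Y2)),h(zero,zero,zero)); no other remaining equation mentions S.
Occurs check fails: Y2 occurs in p(n,Y2); the equation Y2 = p(n,Y2) has no finite solution.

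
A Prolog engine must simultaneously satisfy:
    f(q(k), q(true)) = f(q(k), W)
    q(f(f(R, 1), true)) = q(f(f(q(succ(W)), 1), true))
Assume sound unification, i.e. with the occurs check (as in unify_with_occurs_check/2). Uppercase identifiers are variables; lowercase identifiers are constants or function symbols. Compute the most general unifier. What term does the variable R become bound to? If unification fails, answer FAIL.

q(succ(q(true)))

Decompose f/2: q(k) = q(k),  q(true) = W.
Delete trivial equation q(k) = q(k).
Bind W := q(true); substituting into the remaining equation gives: q(f(f(R, 1), true)) = q(f(f(q(succ(q(true))), 1), true)).
Decompose q/1: f(f(R, 1), true) = f(f(q(succ(q(true))), 1), true).
Decompose f/2: f(R, 1) = f(q(succ(q(true))), 1),  true = true.
Decompose f/2: R = q(succ(q(true))),  1 = 1.
Bind R := q(succ(q(true))); no other remaining equation mentions R.
Delete trivial equation 1 = 1.
Delete trivial equation true = true.
MGU = { W -> q(true), R -> q(succ(q(true))) }, so R -> q(succ(q(true))).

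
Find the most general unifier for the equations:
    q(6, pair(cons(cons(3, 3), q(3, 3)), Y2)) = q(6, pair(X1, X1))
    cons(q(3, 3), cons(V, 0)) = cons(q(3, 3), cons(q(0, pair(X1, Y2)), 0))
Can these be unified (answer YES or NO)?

YES

Decompose q/2: 6 = 6,  pair(cons(cons(3, 3), q(3, 3)), Y2) = pair(X1, X1).
Delete trivial equation 6 = 6.
Decompose pair/2: cons(cons(3, 3), q(3, 3)) = X1,  Y2 = X1.
Bind X1 := cons(cons(3, 3), q(3, 3)); substituting into the remaining equations gives: Y2 = cons(cons(3, 3), q(3, 3)),  cons(q(3, 3), cons(V, 0)) = cons(q(3, 3), cons(q(0, pair(cons(cons(3, 3), q(3, 3)), Y2)), 0)).
Bind Y2 := cons(cons(3, 3), q(3, 3)); substituting into the remaining equation gives: cons(q(3, 3), cons(V, 0)) = cons(q(3, 3), cons(q(0, pair(cons(cons(3, 3), q(3, 3)), cons(cons(3, 3), q(3, 3)))), 0)).
Decompose cons/2: q(3, 3) = q(3, 3),  cons(V, 0) = cons(q(0, pair(cons(cons(3, 3), q(3, 3)), cons(cons(3, 3), q(3, 3)))), 0).
Delete trivial equation q(3, 3) = q(3, 3).
Decompose cons/2: V = q(0, pair(cons(cons(3, 3), q(3, 3)), cons(cons(3, 3), q(3, 3)))),  0 = 0.
Bind V := q(0, pair(cons(cons(3, 3), q(3, 3)), cons(cons(3, 3), q(3, 3)))); no other remaining equation mentions V.
Delete trivial equation 0 = 0.
No equations remain and no clash or occurs-check failure arose, so a unifier exists.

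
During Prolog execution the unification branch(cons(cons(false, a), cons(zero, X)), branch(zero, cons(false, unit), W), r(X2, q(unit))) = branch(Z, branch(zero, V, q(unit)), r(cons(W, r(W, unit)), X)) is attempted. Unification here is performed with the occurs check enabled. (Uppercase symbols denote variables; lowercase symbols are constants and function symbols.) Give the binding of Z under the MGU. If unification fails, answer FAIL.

Decompose branch/3: cons(cons(false, a), cons(zero, X)) = Z,  branch(zero, cons(false, unit), W) = branch(zero, V, q(unit)),  r(X2, q(unit)) = r(cons(W, r(W, unit)), X).
Bind Z := cons(cons(false, a), cons(zero, X)); no other remaining equation mentions Z.
Decompose branch/3: zero = zero,  cons(false, unit) = V,  W = q(unit).
Delete trivial equation zero = zero.
Bind V := cons(false, unit); no other remaining equation mentions V.
Bind W := q(unit); substituting into the remaining equation gives: r(X2, q(unit)) = r(cons(q(unit), r(q(unit), unit)), X).
Decompose r/2: X2 = cons(q(unit), r(q(unit), unit)),  q(unit) = X.
Bind X2 := cons(q(unit), r(q(unit), unit)); no other remaining equation mentions X2.
Bind X := q(unit). Substituting into the earlier binding gives Z := cons(cons(false, a), cons(zero, q(unit))).
MGU = { Z = cons(cons(false, a), cons(zero, q(unit))), V = cons(false, unit), W = q(unit), X2 = cons(q(unit), r(q(unit), unit)), X = q(unit) }, so Z = cons(cons(false, a), cons(zero, q(unit))).

cons(cons(false, a), cons(zero, q(unit)))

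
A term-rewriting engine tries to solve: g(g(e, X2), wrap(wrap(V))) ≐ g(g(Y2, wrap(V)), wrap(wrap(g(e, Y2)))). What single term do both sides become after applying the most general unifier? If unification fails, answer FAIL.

g(g(e, wrap(g(e, e))), wrap(wrap(g(e, e))))

Decompose g/2: g(e, X2) ≐ g(Y2, wrap(V)),  wrap(wrap(V)) ≐ wrap(wrap(g(e, Y2))).
Decompose g/2: e ≐ Y2,  X2 ≐ wrap(V).
Bind Y2 := e; substituting into the one remaining equation that mentions Y2 gives: wrap(wrap(V)) ≐ wrap(wrap(g(e, e))).
Bind X2 := wrap(V); no other remaining equation mentions X2.
Decompose wrap/1: wrap(V) ≐ wrap(g(e, e)).
Decompose wrap/1: V ≐ g(e, e).
Bind V := g(e, e). Substituting into the earlier binding gives X2 := wrap(g(e, e)).
Applying the MGU to either side gives g(g(e, wrap(g(e, e))), wrap(wrap(g(e, e)))).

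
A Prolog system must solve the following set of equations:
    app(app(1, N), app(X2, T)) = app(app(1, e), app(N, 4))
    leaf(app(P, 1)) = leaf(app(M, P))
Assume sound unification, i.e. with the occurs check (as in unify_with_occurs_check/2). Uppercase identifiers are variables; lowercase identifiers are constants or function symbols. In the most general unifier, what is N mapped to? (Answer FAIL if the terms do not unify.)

Decompose app/2: app(1, N) = app(1, e),  app(X2, T) = app(N, 4).
Decompose app/2: 1 = 1,  N = e.
Delete trivial equation 1 = 1.
Bind N := e; substituting into the one remaining equation that mentions N gives: app(X2, T) = app(e, 4).
Decompose app/2: X2 = e,  T = 4.
Bind X2 := e; no other remaining equation mentions X2.
Bind T := 4; no other remaining equation mentions T.
Decompose leaf/1: app(P, 1) = app(M, P).
Decompose app/2: P = M,  1 = P.
Bind P := M; substituting into the remaining equation gives: 1 = M.
Bind M := 1. Substituting into the earlier binding gives P := 1.
MGU = { N = e, X2 = e, T = 4, P = 1, M = 1 }, so N = e.

e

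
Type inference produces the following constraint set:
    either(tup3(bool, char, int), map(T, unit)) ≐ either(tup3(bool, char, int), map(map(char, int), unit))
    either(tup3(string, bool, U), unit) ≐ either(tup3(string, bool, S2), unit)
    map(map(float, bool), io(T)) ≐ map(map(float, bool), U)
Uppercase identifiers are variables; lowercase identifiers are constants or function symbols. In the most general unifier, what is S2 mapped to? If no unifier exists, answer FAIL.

Decompose either/2: tup3(bool, char, int) ≐ tup3(bool, char, int),  map(T, unit) ≐ map(map(char, int), unit).
Delete trivial equation tup3(bool, char, int) ≐ tup3(bool, char, int).
Decompose map/2: T ≐ map(char, int),  unit ≐ unit.
Bind T := map(char, int); substituting into the one remaining equation that mentions T gives: map(map(float, bool), io(map(char, int))) ≐ map(map(float, bool), U).
Delete trivial equation unit ≐ unit.
Decompose either/2: tup3(string, bool, U) ≐ tup3(string, bool, S2),  unit ≐ unit.
Decompose tup3/3: string ≐ string,  bool ≐ bool,  U ≐ S2.
Delete trivial equation string ≐ string.
Delete trivial equation bool ≐ bool.
Bind U := S2; substituting into the one remaining equation that mentions U gives: map(map(float, bool), io(map(char, int))) ≐ map(map(float, bool), S2).
Delete trivial equation unit ≐ unit.
Decompose map/2: map(float, bool) ≐ map(float, bool),  io(map(char, int)) ≐ S2.
Delete trivial equation map(float, bool) ≐ map(float, bool).
Bind S2 := io(map(char, int)). Substituting into the earlier binding gives U := io(map(char, int)).
MGU = { T ↦ map(char, int), U ↦ io(map(char, int)), S2 ↦ io(map(char, int)) }, so S2 ↦ io(map(char, int)).

io(map(char, int))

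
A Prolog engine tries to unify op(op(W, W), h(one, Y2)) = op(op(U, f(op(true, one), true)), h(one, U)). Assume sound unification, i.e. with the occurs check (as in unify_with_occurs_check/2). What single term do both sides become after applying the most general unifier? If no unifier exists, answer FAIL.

op(op(f(op(true, one), true), f(op(true, one), true)), h(one, f(op(true, one), true)))

Decompose op/2: op(W, W) = op(U, f(op(true, one), true)),  h(one, Y2) = h(one, U).
Decompose op/2: W = U,  W = f(op(true, one), true).
Bind W := U; substituting into the one remaining equation that mentions W gives: U = f(op(true, one), true).
Bind U := f(op(true, one), true); substituting into the remaining equation gives: h(one, Y2) = h(one, f(op(true, one), true)). Substituting into the earlier binding gives W := f(op(true, one), true).
Decompose h/2: one = one,  Y2 = f(op(true, one), true).
Delete trivial equation one = one.
Bind Y2 := f(op(true, one), true).
Applying the MGU to either side gives op(op(f(op(true, one), true), f(op(true, one), true)), h(one, f(op(true, one), true))).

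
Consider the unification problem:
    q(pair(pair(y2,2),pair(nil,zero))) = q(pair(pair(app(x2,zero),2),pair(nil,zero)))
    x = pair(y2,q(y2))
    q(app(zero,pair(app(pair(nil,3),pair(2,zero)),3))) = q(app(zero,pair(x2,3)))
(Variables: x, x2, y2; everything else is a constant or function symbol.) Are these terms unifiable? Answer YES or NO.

YES

Decompose q/1: pair(pair(y2,2),pair(nil,zero)) = pair(pair(app(x2,zero),2),pair(nil,zero)).
Decompose pair/2: pair(y2,2) = pair(app(x2,zero),2),  pair(nil,zero) = pair(nil,zero).
Decompose pair/2: y2 = app(x2,zero),  2 = 2.
Bind y2 := app(x2,zero); substituting into the one remaining equation that mentions y2 gives: x = pair(app(x2,zero),q(app(x2,zero))).
Delete trivial equation 2 = 2.
Delete trivial equation pair(nil,zero) = pair(nil,zero).
Bind x := pair(app(x2,zero),q(app(x2,zero))); no other remaining equation mentions x.
Decompose q/1: app(zero,pair(app(pair(nil,3),pair(2,zero)),3)) = app(zero,pair(x2,3)).
Decompose app/2: zero = zero,  pair(app(pair(nil,3),pair(2,zero)),3) = pair(x2,3).
Delete trivial equation zero = zero.
Decompose pair/2: app(pair(nil,3),pair(2,zero)) = x2,  3 = 3.
Bind x2 := app(pair(nil,3),pair(2,zero)); no other remaining equation mentions x2. Substituting into the earlier bindings gives y2 := app(app(pair(nil,3),pair(2,zero)),zero), x := pair(app(app(pair(nil,3),pair(2,zero)),zero),q(app(app(pair(nil,3),pair(2,zero)),zero))).
Delete trivial equation 3 = 3.
No equations remain and no clash or occurs-check failure arose, so a unifier exists.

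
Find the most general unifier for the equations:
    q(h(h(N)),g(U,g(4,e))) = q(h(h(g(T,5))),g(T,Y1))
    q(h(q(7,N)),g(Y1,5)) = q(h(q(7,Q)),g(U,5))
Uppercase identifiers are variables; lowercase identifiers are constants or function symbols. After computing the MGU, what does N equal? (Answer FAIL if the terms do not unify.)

Decompose q/2: h(h(N)) = h(h(g(T,5))),  g(U,g(4,e)) = g(T,Y1).
Decompose h/1: h(N) = h(g(T,5)).
Decompose h/1: N = g(T,5).
Bind N := g(T,5); substituting into the one remaining equation that mentions N gives: q(h(q(7,g(T,5))),g(Y1,5)) = q(h(q(7,Q)),g(U,5)).
Decompose g/2: U = T,  g(4,e) = Y1.
Bind U := T; substituting into the one remaining equation that mentions U gives: q(h(q(7,g(T,5))),g(Y1,5)) = q(h(q(7,Q)),g(T,5)).
Bind Y1 := g(4,e); substituting into the remaining equation gives: q(h(q(7,g(T,5))),g(g(4,e),5)) = q(h(q(7,Q)),g(T,5)).
Decompose q/2: h(q(7,g(T,5))) = h(q(7,Q)),  g(g(4,e),5) = g(T,5).
Decompose h/1: q(7,g(T,5)) = q(7,Q).
Decompose q/2: 7 = 7,  g(T,5) = Q.
Delete trivial equation 7 = 7.
Bind Q := g(T,5); no other remaining equation mentions Q.
Decompose g/2: g(4,e) = T,  5 = 5.
Bind T := g(4,e); no other remaining equation mentions T. Substituting into the earlier bindings gives N := g(g(4,e),5), U := g(4,e), Q := g(g(4,e),5).
Delete trivial equation 5 = 5.
MGU = { N := g(g(4,e),5), U := g(4,e), Y1 := g(4,e), Q := g(g(4,e),5), T := g(4,e) }, so N := g(g(4,e),5).

g(g(4,e),5)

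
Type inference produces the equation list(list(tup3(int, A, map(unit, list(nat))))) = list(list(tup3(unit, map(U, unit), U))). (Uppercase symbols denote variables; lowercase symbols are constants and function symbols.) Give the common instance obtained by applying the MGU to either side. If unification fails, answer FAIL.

Decompose list/1: list(tup3(int, A, map(unit, list(nat)))) = list(tup3(unit, map(U, unit), U)).
Decompose list/1: tup3(int, A, map(unit, list(nat))) = tup3(unit, map(U, unit), U).
Decompose tup3/3: int = unit,  A = map(U, unit),  map(unit, list(nat)) = U.
Clash: constants int and unit differ; no unifier exists.

FAIL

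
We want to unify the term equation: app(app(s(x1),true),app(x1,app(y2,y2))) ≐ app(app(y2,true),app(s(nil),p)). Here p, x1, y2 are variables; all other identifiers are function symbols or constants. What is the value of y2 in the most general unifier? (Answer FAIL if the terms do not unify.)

s(s(nil))

Decompose app/2: app(s(x1),true) ≐ app(y2,true),  app(x1,app(y2,y2)) ≐ app(s(nil),p).
Decompose app/2: s(x1) ≐ y2,  true ≐ true.
Bind y2 := s(x1); substituting into the one remaining equation that mentions y2 gives: app(x1,app(s(x1),s(x1))) ≐ app(s(nil),p).
Delete trivial equation true ≐ true.
Decompose app/2: x1 ≐ s(nil),  app(s(x1),s(x1)) ≐ p.
Bind x1 := s(nil); substituting into the remaining equation gives: app(s(s(nil)),s(s(nil))) ≐ p. Substituting into the earlier binding gives y2 := s(s(nil)).
Bind p := app(s(s(nil)),s(s(nil))).
MGU = { y2 ↦ s(s(nil)), x1 ↦ s(nil), p ↦ app(s(s(nil)),s(s(nil))) }, so y2 ↦ s(s(nil)).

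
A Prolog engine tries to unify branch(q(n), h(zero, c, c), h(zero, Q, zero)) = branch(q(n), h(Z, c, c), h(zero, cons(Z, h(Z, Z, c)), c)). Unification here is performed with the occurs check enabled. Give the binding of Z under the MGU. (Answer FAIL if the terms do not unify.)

Decompose branch/3: q(n) = q(n),  h(zero, c, c) = h(Z, c, c),  h(zero, Q, zero) = h(zero, cons(Z, h(Z, Z, c)), c).
Delete trivial equation q(n) = q(n).
Decompose h/3: zero = Z,  c = c,  c = c.
Bind Z := zero; substituting into the one remaining equation that mentions Z gives: h(zero, Q, zero) = h(zero, cons(zero, h(zero, zero, c)), c).
Delete trivial equation c = c.
Delete trivial equation c = c.
Decompose h/3: zero = zero,  Q = cons(zero, h(zero, zero, c)),  zero = c.
Delete trivial equation zero = zero.
Bind Q := cons(zero, h(zero, zero, c)); no other remaining equation mentions Q.
Clash: constants zero and c differ; no unifier exists.

FAIL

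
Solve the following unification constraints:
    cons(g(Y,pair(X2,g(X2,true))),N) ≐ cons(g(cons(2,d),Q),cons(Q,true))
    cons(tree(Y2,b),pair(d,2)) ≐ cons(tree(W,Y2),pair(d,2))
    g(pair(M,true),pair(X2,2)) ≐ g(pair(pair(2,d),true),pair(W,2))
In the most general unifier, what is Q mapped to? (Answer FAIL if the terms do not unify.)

Decompose cons/2: g(Y,pair(X2,g(X2,true))) ≐ g(cons(2,d),Q),  N ≐ cons(Q,true).
Decompose g/2: Y ≐ cons(2,d),  pair(X2,g(X2,true)) ≐ Q.
Bind Y := cons(2,d); no other remaining equation mentions Y.
Bind Q := pair(X2,g(X2,true)); substituting into the one remaining equation that mentions Q gives: N ≐ cons(pair(X2,g(X2,true)),true).
Bind N := cons(pair(X2,g(X2,true)),true); no other remaining equation mentions N.
Decompose cons/2: tree(Y2,b) ≐ tree(W,Y2),  pair(d,2) ≐ pair(d,2).
Decompose tree/2: Y2 ≐ W,  b ≐ Y2.
Bind Y2 := W; substituting into the one remaining equation that mentions Y2 gives: b ≐ W.
Bind W := b; substituting into the one remaining equation that mentions W gives: g(pair(M,true),pair(X2,2)) ≐ g(pair(pair(2,d),true),pair(b,2)). Substituting into the earlier binding gives Y2 := b.
Delete trivial equation pair(d,2) ≐ pair(d,2).
Decompose g/2: pair(M,true) ≐ pair(pair(2,d),true),  pair(X2,2) ≐ pair(b,2).
Decompose pair/2: M ≐ pair(2,d),  true ≐ true.
Bind M := pair(2,d); no other remaining equation mentions M.
Delete trivial equation true ≐ true.
Decompose pair/2: X2 ≐ b,  2 ≐ 2.
Bind X2 := b; no other remaining equation mentions X2. Substituting into the earlier bindings gives Q := pair(b,g(b,true)), N := cons(pair(b,g(b,true)),true).
Delete trivial equation 2 ≐ 2.
MGU = { Y := cons(2,d), Q := pair(b,g(b,true)), N := cons(pair(b,g(b,true)),true), Y2 := b, W := b, M := pair(2,d), X2 := b }, so Q := pair(b,g(b,true)).

pair(b,g(b,true))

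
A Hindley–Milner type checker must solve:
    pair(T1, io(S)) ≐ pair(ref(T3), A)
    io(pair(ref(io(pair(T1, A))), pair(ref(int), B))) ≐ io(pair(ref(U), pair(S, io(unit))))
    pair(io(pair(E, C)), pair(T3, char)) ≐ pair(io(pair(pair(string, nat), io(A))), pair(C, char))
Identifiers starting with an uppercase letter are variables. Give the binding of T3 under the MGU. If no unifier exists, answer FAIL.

io(io(ref(int)))

Decompose pair/2: T1 ≐ ref(T3),  io(S) ≐ A.
Bind T1 := ref(T3); substituting into the one remaining equation that mentions T1 gives: io(pair(ref(io(pair(ref(T3), A))), pair(ref(int), B))) ≐ io(pair(ref(U), pair(S, io(unit)))).
Bind A := io(S); substituting into the remaining equations gives: io(pair(ref(io(pair(ref(T3), io(S)))), pair(ref(int), B))) ≐ io(pair(ref(U), pair(S, io(unit)))),  pair(io(pair(E, C)), pair(T3, char)) ≐ pair(io(pair(pair(string, nat), io(io(S)))), pair(C, char)).
Decompose io/1: pair(ref(io(pair(ref(T3), io(S)))), pair(ref(int), B)) ≐ pair(ref(U), pair(S, io(unit))).
Decompose pair/2: ref(io(pair(ref(T3), io(S)))) ≐ ref(U),  pair(ref(int), B) ≐ pair(S, io(unit)).
Decompose ref/1: io(pair(ref(T3), io(S))) ≐ U.
Bind U := io(pair(ref(T3), io(S))); no other remaining equation mentions U.
Decompose pair/2: ref(int) ≐ S,  B ≐ io(unit).
Bind S := ref(int); substituting into the one remaining equation that mentions S gives: pair(io(pair(E, C)), pair(T3, char)) ≐ pair(io(pair(pair(string, nat), io(io(ref(int))))), pair(C, char)). Substituting into the earlier bindings gives A := io(ref(int)), U := io(pair(ref(T3), io(ref(int)))).
Bind B := io(unit); no other remaining equation mentions B.
Decompose pair/2: io(pair(E, C)) ≐ io(pair(pair(string, nat), io(io(ref(int))))),  pair(T3, char) ≐ pair(C, char).
Decompose io/1: pair(E, C) ≐ pair(pair(string, nat), io(io(ref(int)))).
Decompose pair/2: E ≐ pair(string, nat),  C ≐ io(io(ref(int))).
Bind E := pair(string, nat); no other remaining equation mentions E.
Bind C := io(io(ref(int))); substituting into the remaining equation gives: pair(T3, char) ≐ pair(io(io(ref(int))), char).
Decompose pair/2: T3 ≐ io(io(ref(int))),  char ≐ char.
Bind T3 := io(io(ref(int))); no other remaining equation mentions T3. Substituting into the earlier bindings gives T1 := ref(io(io(ref(int)))), U := io(pair(ref(io(io(ref(int)))), io(ref(int)))).
Delete trivial equation char ≐ char.
MGU = { T1 := ref(io(io(ref(int)))), A := io(ref(int)), U := io(pair(ref(io(io(ref(int)))), io(ref(int)))), S := ref(int), B := io(unit), E := pair(string, nat), C := io(io(ref(int))), T3 := io(io(ref(int))) }, so T3 := io(io(ref(int))).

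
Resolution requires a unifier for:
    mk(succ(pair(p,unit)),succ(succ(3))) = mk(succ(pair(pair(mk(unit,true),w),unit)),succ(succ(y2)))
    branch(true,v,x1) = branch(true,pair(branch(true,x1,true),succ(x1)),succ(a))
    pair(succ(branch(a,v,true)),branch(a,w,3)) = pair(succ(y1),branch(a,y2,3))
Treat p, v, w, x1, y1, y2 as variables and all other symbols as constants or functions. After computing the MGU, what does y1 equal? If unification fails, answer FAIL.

Decompose mk/2: succ(pair(p,unit)) = succ(pair(pair(mk(unit,true),w),unit)),  succ(succ(3)) = succ(succ(y2)).
Decompose succ/1: pair(p,unit) = pair(pair(mk(unit,true),w),unit).
Decompose pair/2: p = pair(mk(unit,true),w),  unit = unit.
Bind p := pair(mk(unit,true),w); no other remaining equation mentions p.
Delete trivial equation unit = unit.
Decompose succ/1: succ(3) = succ(y2).
Decompose succ/1: 3 = y2.
Bind y2 := 3; substituting into the one remaining equation that mentions y2 gives: pair(succ(branch(a,v,true)),branch(a,w,3)) = pair(succ(y1),branch(a,3,3)).
Decompose branch/3: true = true,  v = pair(branch(true,x1,true),succ(x1)),  x1 = succ(a).
Delete trivial equation true = true.
Bind v := pair(branch(true,x1,true),succ(x1)); substituting into the one remaining equation that mentions v gives: pair(succ(branch(a,pair(branch(true,x1,true),succ(x1)),true)),branch(a,w,3)) = pair(succ(y1),branch(a,3,3)).
Bind x1 := succ(a); substituting into the remaining equation gives: pair(succ(branch(a,pair(branch(true,succ(a),true),succ(succ(a))),true)),branch(a,w,3)) = pair(succ(y1),branch(a,3,3)). Substituting into the earlier binding gives v := pair(branch(true,succ(a),true),succ(succ(a))).
Decompose pair/2: succ(branch(a,pair(branch(true,succ(a),true),succ(succ(a))),true)) = succ(y1),  branch(a,w,3) = branch(a,3,3).
Decompose succ/1: branch(a,pair(branch(true,succ(a),true),succ(succ(a))),true) = y1.
Bind y1 := branch(a,pair(branch(true,succ(a),true),succ(succ(a))),true); no other remaining equation mentions y1.
Decompose branch/3: a = a,  w = 3,  3 = 3.
Delete trivial equation a = a.
Bind w := 3; no other remaining equation mentions w. Substituting into the earlier binding gives p := pair(mk(unit,true),3).
Delete trivial equation 3 = 3.
MGU = { p ↦ pair(mk(unit,true),3), y2 ↦ 3, v ↦ pair(branch(true,succ(a),true),succ(succ(a))), x1 ↦ succ(a), y1 ↦ branch(a,pair(branch(true,succ(a),true),succ(succ(a))),true), w ↦ 3 }, so y1 ↦ branch(a,pair(branch(true,succ(a),true),succ(succ(a))),true).

branch(a,pair(branch(true,succ(a),true),succ(succ(a))),true)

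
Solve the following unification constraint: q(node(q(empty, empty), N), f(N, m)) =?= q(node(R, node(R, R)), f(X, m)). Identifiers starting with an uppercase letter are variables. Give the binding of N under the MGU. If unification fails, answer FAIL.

node(q(empty, empty), q(empty, empty))

Decompose q/2: node(q(empty, empty), N) =?= node(R, node(R, R)),  f(N, m) =?= f(X, m).
Decompose node/2: q(empty, empty) =?= R,  N =?= node(R, R).
Bind R := q(empty, empty); substituting into the one remaining equation that mentions R gives: N =?= node(q(empty, empty), q(empty, empty)).
Bind N := node(q(empty, empty), q(empty, empty)); substituting into the remaining equation gives: f(node(q(empty, empty), q(empty, empty)), m) =?= f(X, m).
Decompose f/2: node(q(empty, empty), q(empty, empty)) =?= X,  m =?= m.
Bind X := node(q(empty, empty), q(empty, empty)); no other remaining equation mentions X.
Delete trivial equation m =?= m.
MGU = { R := q(empty, empty), N := node(q(empty, empty), q(empty, empty)), X := node(q(empty, empty), q(empty, empty)) }, so N := node(q(empty, empty), q(empty, empty)).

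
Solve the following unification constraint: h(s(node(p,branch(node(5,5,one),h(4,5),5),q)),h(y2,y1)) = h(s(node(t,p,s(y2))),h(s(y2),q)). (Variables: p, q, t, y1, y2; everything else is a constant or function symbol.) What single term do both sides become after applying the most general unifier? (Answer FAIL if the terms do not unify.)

Decompose h/2: s(node(p,branch(node(5,5,one),h(4,5),5),q)) = s(node(t,p,s(y2))),  h(y2,y1) = h(s(y2),q).
Decompose s/1: node(p,branch(node(5,5,one),h(4,5),5),q) = node(t,p,s(y2)).
Decompose node/3: p = t,  branch(node(5,5,one),h(4,5),5) = p,  q = s(y2).
Bind p := t; substituting into the one remaining equation that mentions p gives: branch(node(5,5,one),h(4,5),5) = t.
Bind t := branch(node(5,5,one),h(4,5),5); no other remaining equation mentions t. Substituting into the earlier binding gives p := branch(node(5,5,one),h(4,5),5).
Bind q := s(y2); substituting into the remaining equation gives: h(y2,y1) = h(s(y2),s(y2)).
Decompose h/2: y2 = s(y2),  y1 = s(y2).
Occurs check fails: y2 occurs in s(y2); the equation y2 = s(y2) has no finite solution.

FAIL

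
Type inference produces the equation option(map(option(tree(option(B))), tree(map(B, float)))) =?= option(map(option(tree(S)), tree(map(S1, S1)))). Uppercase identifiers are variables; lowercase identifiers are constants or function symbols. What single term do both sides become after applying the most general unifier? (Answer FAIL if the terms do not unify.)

Decompose option/1: map(option(tree(option(B))), tree(map(B, float))) =?= map(option(tree(S)), tree(map(S1, S1))).
Decompose map/2: option(tree(option(B))) =?= option(tree(S)),  tree(map(B, float)) =?= tree(map(S1, S1)).
Decompose option/1: tree(option(B)) =?= tree(S).
Decompose tree/1: option(B) =?= S.
Bind S := option(B); no other remaining equation mentions S.
Decompose tree/1: map(B, float) =?= map(S1, S1).
Decompose map/2: B =?= S1,  float =?= S1.
Bind B := S1; no other remaining equation mentions B. Substituting into the earlier binding gives S := option(S1).
Bind S1 := float. Substituting into the earlier bindings gives S := option(float), B := float.
Applying the MGU to either side gives option(map(option(tree(option(float))), tree(map(float, float)))).

option(map(option(tree(option(float))), tree(map(float, float))))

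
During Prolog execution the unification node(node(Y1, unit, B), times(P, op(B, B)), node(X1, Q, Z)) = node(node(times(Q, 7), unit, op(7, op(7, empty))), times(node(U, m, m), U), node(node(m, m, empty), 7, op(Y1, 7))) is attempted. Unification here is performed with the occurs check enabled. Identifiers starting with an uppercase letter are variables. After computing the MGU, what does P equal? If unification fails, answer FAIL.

Decompose node/3: node(Y1, unit, B) = node(times(Q, 7), unit, op(7, op(7, empty))),  times(P, op(B, B)) = times(node(U, m, m), U),  node(X1, Q, Z) = node(node(m, m, empty), 7, op(Y1, 7)).
Decompose node/3: Y1 = times(Q, 7),  unit = unit,  B = op(7, op(7, empty)).
Bind Y1 := times(Q, 7); substituting into the one remaining equation that mentions Y1 gives: node(X1, Q, Z) = node(node(m, m, empty), 7, op(times(Q, 7), 7)).
Delete trivial equation unit = unit.
Bind B := op(7, op(7, empty)); substituting into the one remaining equation that mentions B gives: times(P, op(op(7, op(7, empty)), op(7, op(7, empty)))) = times(node(U, m, m), U).
Decompose times/2: P = node(U, m, m),  op(op(7, op(7, empty)), op(7, op(7, empty))) = U.
Bind P := node(U, m, m); no other remaining equation mentions P.
Bind U := op(op(7, op(7, empty)), op(7, op(7, empty))); no other remaining equation mentions U. Substituting into the earlier binding gives P := node(op(op(7, op(7, empty)), op(7, op(7, empty))), m, m).
Decompose node/3: X1 = node(m, m, empty),  Q = 7,  Z = op(times(Q, 7), 7).
Bind X1 := node(m, m, empty); no other remaining equation mentions X1.
Bind Q := 7; substituting into the remaining equation gives: Z = op(times(7, 7), 7). Substituting into the earlier binding gives Y1 := times(7, 7).
Bind Z := op(times(7, 7), 7).
MGU = { Y1 ↦ times(7, 7), B ↦ op(7, op(7, empty)), P ↦ node(op(op(7, op(7, empty)), op(7, op(7, empty))), m, m), U ↦ op(op(7, op(7, empty)), op(7, op(7, empty))), X1 ↦ node(m, m, empty), Q ↦ 7, Z ↦ op(times(7, 7), 7) }, so P ↦ node(op(op(7, op(7, empty)), op(7, op(7, empty))), m, m).

node(op(op(7, op(7, empty)), op(7, op(7, empty))), m, m)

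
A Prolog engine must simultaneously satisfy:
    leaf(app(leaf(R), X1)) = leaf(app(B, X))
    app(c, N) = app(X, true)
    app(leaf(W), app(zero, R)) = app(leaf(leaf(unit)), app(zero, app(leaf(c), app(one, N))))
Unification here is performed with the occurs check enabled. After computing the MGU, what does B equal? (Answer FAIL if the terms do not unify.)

Decompose leaf/1: app(leaf(R), X1) = app(B, X).
Decompose app/2: leaf(R) = B,  X1 = X.
Bind B := leaf(R); no other remaining equation mentions B.
Bind X1 := X; no other remaining equation mentions X1.
Decompose app/2: c = X,  N = true.
Bind X := c; no other remaining equation mentions X. Substituting into the earlier binding gives X1 := c.
Bind N := true; substituting into the remaining equation gives: app(leaf(W), app(zero, R)) = app(leaf(leaf(unit)), app(zero, app(leaf(c), app(one, true)))).
Decompose app/2: leaf(W) = leaf(leaf(unit)),  app(zero, R) = app(zero, app(leaf(c), app(one, true))).
Decompose leaf/1: W = leaf(unit).
Bind W := leaf(unit); no other remaining equation mentions W.
Decompose app/2: zero = zero,  R = app(leaf(c), app(one, true)).
Delete trivial equation zero = zero.
Bind R := app(leaf(c), app(one, true)). Substituting into the earlier binding gives B := leaf(app(leaf(c), app(one, true))).
MGU = { B -> leaf(app(leaf(c), app(one, true))), X1 -> c, X -> c, N -> true, W -> leaf(unit), R -> app(leaf(c), app(one, true)) }, so B -> leaf(app(leaf(c), app(one, true))).

leaf(app(leaf(c), app(one, true)))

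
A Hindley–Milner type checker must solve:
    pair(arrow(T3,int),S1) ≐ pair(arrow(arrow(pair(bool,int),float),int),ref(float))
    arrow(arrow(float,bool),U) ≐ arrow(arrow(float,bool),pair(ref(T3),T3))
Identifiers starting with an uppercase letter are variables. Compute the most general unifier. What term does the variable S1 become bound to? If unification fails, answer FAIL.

ref(float)

Decompose pair/2: arrow(T3,int) ≐ arrow(arrow(pair(bool,int),float),int),  S1 ≐ ref(float).
Decompose arrow/2: T3 ≐ arrow(pair(bool,int),float),  int ≐ int.
Bind T3 := arrow(pair(bool,int),float); substituting into the one remaining equation that mentions T3 gives: arrow(arrow(float,bool),U) ≐ arrow(arrow(float,bool),pair(ref(arrow(pair(bool,int),float)),arrow(pair(bool,int),float))).
Delete trivial equation int ≐ int.
Bind S1 := ref(float); no other remaining equation mentions S1.
Decompose arrow/2: arrow(float,bool) ≐ arrow(float,bool),  U ≐ pair(ref(arrow(pair(bool,int),float)),arrow(pair(bool,int),float)).
Delete trivial equation arrow(float,bool) ≐ arrow(float,bool).
Bind U := pair(ref(arrow(pair(bool,int),float)),arrow(pair(bool,int),float)).
MGU = { T3 := arrow(pair(bool,int),float), S1 := ref(float), U := pair(ref(arrow(pair(bool,int),float)),arrow(pair(bool,int),float)) }, so S1 := ref(float).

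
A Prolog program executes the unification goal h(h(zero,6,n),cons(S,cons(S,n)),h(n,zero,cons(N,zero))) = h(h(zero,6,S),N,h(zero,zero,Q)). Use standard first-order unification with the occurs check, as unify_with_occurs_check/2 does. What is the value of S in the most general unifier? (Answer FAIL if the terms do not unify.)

Decompose h/3: h(zero,6,n) = h(zero,6,S),  cons(S,cons(S,n)) = N,  h(n,zero,cons(N,zero)) = h(zero,zero,Q).
Decompose h/3: zero = zero,  6 = 6,  n = S.
Delete trivial equation zero = zero.
Delete trivial equation 6 = 6.
Bind S := n; substituting into the one remaining equation that mentions S gives: cons(n,cons(n,n)) = N.
Bind N := cons(n,cons(n,n)); substituting into the remaining equation gives: h(n,zero,cons(cons(n,cons(n,n)),zero)) = h(zero,zero,Q).
Decompose h/3: n = zero,  zero = zero,  cons(cons(n,cons(n,n)),zero) = Q.
Clash: constants n and zero differ; no unifier exists.

FAIL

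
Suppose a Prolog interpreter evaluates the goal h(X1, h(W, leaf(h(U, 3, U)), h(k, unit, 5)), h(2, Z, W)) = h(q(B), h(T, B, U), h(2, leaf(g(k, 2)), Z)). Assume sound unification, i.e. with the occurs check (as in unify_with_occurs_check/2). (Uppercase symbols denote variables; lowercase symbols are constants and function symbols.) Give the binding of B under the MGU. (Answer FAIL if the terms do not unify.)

leaf(h(h(k, unit, 5), 3, h(k, unit, 5)))

Decompose h/3: X1 = q(B),  h(W, leaf(h(U, 3, U)), h(k, unit, 5)) = h(T, B, U),  h(2, Z, W) = h(2, leaf(g(k, 2)), Z).
Bind X1 := q(B); no other remaining equation mentions X1.
Decompose h/3: W = T,  leaf(h(U, 3, U)) = B,  h(k, unit, 5) = U.
Bind W := T; substituting into the one remaining equation that mentions W gives: h(2, Z, T) = h(2, leaf(g(k, 2)), Z).
Bind B := leaf(h(U, 3, U)); no other remaining equation mentions B. Substituting into the earlier binding gives X1 := q(leaf(h(U, 3, U))).
Bind U := h(k, unit, 5); no other remaining equation mentions U. Substituting into the earlier bindings gives X1 := q(leaf(h(h(k, unit, 5), 3, h(k, unit, 5)))), B := leaf(h(h(k, unit, 5), 3, h(k, unit, 5))).
Decompose h/3: 2 = 2,  Z = leaf(g(k, 2)),  T = Z.
Delete trivial equation 2 = 2.
Bind Z := leaf(g(k, 2)); substituting into the remaining equation gives: T = leaf(g(k, 2)).
Bind T := leaf(g(k, 2)). Substituting into the earlier binding gives W := leaf(g(k, 2)).
MGU = { X1 ↦ q(leaf(h(h(k, unit, 5), 3, h(k, unit, 5)))), W ↦ leaf(g(k, 2)), B ↦ leaf(h(h(k, unit, 5), 3, h(k, unit, 5))), U ↦ h(k, unit, 5), Z ↦ leaf(g(k, 2)), T ↦ leaf(g(k, 2)) }, so B ↦ leaf(h(h(k, unit, 5), 3, h(k, unit, 5))).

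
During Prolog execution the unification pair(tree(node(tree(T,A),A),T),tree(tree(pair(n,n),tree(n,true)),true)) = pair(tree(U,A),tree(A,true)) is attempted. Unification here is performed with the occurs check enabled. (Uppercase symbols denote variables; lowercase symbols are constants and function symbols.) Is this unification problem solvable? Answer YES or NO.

Decompose pair/2: tree(node(tree(T,A),A),T) = tree(U,A),  tree(tree(pair(n,n),tree(n,true)),true) = tree(A,true).
Decompose tree/2: node(tree(T,A),A) = U,  T = A.
Bind U := node(tree(T,A),A); no other remaining equation mentions U.
Bind T := A; no other remaining equation mentions T. Substituting into the earlier binding gives U := node(tree(A,A),A).
Decompose tree/2: tree(pair(n,n),tree(n,true)) = A,  true = true.
Bind A := tree(pair(n,n),tree(n,true)); no other remaining equation mentions A. Substituting into the earlier bindings gives U := node(tree(tree(pair(n,n),tree(n,true)),tree(pair(n,n),tree(n,true))),tree(pair(n,n),tree(n,true))), T := tree(pair(n,n),tree(n,true)).
Delete trivial equation true = true.
No equations remain and no clash or occurs-check failure arose, so a unifier exists.

YES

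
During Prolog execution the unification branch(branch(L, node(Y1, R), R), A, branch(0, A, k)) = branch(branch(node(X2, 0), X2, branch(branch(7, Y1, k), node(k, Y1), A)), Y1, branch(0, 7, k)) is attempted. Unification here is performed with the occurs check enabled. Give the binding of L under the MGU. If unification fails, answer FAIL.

Decompose branch/3: branch(L, node(Y1, R), R) = branch(node(X2, 0), X2, branch(branch(7, Y1, k), node(k, Y1), A)),  A = Y1,  branch(0, A, k) = branch(0, 7, k).
Decompose branch/3: L = node(X2, 0),  node(Y1, R) = X2,  R = branch(branch(7, Y1, k), node(k, Y1), A).
Bind L := node(X2, 0); no other remaining equation mentions L.
Bind X2 := node(Y1, R); no other remaining equation mentions X2. Substituting into the earlier binding gives L := node(node(Y1, R), 0).
Bind R := branch(branch(7, Y1, k), node(k, Y1), A); no other remaining equation mentions R. Substituting into the earlier bindings gives L := node(node(Y1, branch(branch(7, Y1, k), node(k, Y1), A)), 0), X2 := node(Y1, branch(branch(7, Y1, k), node(k, Y1), A)).
Bind A := Y1; substituting into the remaining equation gives: branch(0, Y1, k) = branch(0, 7, k). Substituting into the earlier bindings gives L := node(node(Y1, branch(branch(7, Y1, k), node(k, Y1), Y1)), 0), X2 := node(Y1, branch(branch(7, Y1, k), node(k, Y1), Y1)), R := branch(branch(7, Y1, k), node(k, Y1), Y1).
Decompose branch/3: 0 = 0,  Y1 = 7,  k = k.
Delete trivial equation 0 = 0.
Bind Y1 := 7; no other remaining equation mentions Y1. Substituting into the earlier bindings gives L := node(node(7, branch(branch(7, 7, k), node(k, 7), 7)), 0), X2 := node(7, branch(branch(7, 7, k), node(k, 7), 7)), R := branch(branch(7, 7, k), node(k, 7), 7), A := 7.
Delete trivial equation k = k.
MGU = { L ↦ node(node(7, branch(branch(7, 7, k), node(k, 7), 7)), 0), X2 ↦ node(7, branch(branch(7, 7, k), node(k, 7), 7)), R ↦ branch(branch(7, 7, k), node(k, 7), 7), A ↦ 7, Y1 ↦ 7 }, so L ↦ node(node(7, branch(branch(7, 7, k), node(k, 7), 7)), 0).

node(node(7, branch(branch(7, 7, k), node(k, 7), 7)), 0)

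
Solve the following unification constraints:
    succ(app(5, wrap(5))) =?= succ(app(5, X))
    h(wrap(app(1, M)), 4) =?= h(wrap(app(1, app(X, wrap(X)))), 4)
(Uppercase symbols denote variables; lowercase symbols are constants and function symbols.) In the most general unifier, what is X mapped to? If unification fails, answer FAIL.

Decompose succ/1: app(5, wrap(5)) =?= app(5, X).
Decompose app/2: 5 =?= 5,  wrap(5) =?= X.
Delete trivial equation 5 =?= 5.
Bind X := wrap(5); substituting into the remaining equation gives: h(wrap(app(1, M)), 4) =?= h(wrap(app(1, app(wrap(5), wrap(wrap(5))))), 4).
Decompose h/2: wrap(app(1, M)) =?= wrap(app(1, app(wrap(5), wrap(wrap(5))))),  4 =?= 4.
Decompose wrap/1: app(1, M) =?= app(1, app(wrap(5), wrap(wrap(5)))).
Decompose app/2: 1 =?= 1,  M =?= app(wrap(5), wrap(wrap(5))).
Delete trivial equation 1 =?= 1.
Bind M := app(wrap(5), wrap(wrap(5))); no other remaining equation mentions M.
Delete trivial equation 4 =?= 4.
MGU = { X -> wrap(5), M -> app(wrap(5), wrap(wrap(5))) }, so X -> wrap(5).

wrap(5)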